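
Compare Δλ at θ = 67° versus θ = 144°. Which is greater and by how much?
144° produces the larger shift by a factor of 2.969

Calculate both shifts using Δλ = λ_C(1 - cos θ):

For θ₁ = 67°:
Δλ₁ = 2.4263 × (1 - cos(67°))
Δλ₁ = 2.4263 × 0.6093
Δλ₁ = 1.4783 pm

For θ₂ = 144°:
Δλ₂ = 2.4263 × (1 - cos(144°))
Δλ₂ = 2.4263 × 1.8090
Δλ₂ = 4.3892 pm

The 144° angle produces the larger shift.
Ratio: 4.3892/1.4783 = 2.969

(Intermediate values are shown rounded; full precision is carried through to the final answer.)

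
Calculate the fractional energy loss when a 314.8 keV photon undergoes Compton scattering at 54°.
0.2025 (or 20.25%)

Calculate initial and final photon energies:

Initial: E₀ = 314.8 keV → λ₀ = 3.9385 pm
Compton shift: Δλ = 1.0002 pm
Final wavelength: λ' = 4.9387 pm
Final energy: E' = 251.0479 keV

Fractional energy loss:
(E₀ - E')/E₀ = (314.8000 - 251.0479)/314.8000
= 63.7521/314.8000
= 0.2025
= 20.25%

(Intermediate values are shown rounded; full precision is carried through to the final answer.)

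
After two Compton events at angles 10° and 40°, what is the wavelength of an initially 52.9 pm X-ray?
53.5045 pm

Apply Compton shift twice:

First scattering at θ₁ = 10°:
Δλ₁ = λ_C(1 - cos(10°))
Δλ₁ = 2.4263 × 0.0152
Δλ₁ = 0.0369 pm

After first scattering:
λ₁ = 52.9 + 0.0369 = 52.9369 pm

Second scattering at θ₂ = 40°:
Δλ₂ = λ_C(1 - cos(40°))
Δλ₂ = 2.4263 × 0.2340
Δλ₂ = 0.5676 pm

Final wavelength:
λ₂ = 52.9369 + 0.5676 = 53.5045 pm

Total shift: Δλ_total = 0.0369 + 0.5676 = 0.6045 pm

(Intermediate values are shown rounded; full precision is carried through to the final answer.)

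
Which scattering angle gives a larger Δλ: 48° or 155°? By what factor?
155° produces the larger shift by a factor of 5.762

Calculate both shifts using Δλ = λ_C(1 - cos θ):

For θ₁ = 48°:
Δλ₁ = 2.4263 × (1 - cos(48°))
Δλ₁ = 2.4263 × 0.3309
Δλ₁ = 0.8028 pm

For θ₂ = 155°:
Δλ₂ = 2.4263 × (1 - cos(155°))
Δλ₂ = 2.4263 × 1.9063
Δλ₂ = 4.6253 pm

The 155° angle produces the larger shift.
Ratio: 4.6253/0.8028 = 5.762

(Intermediate values are shown rounded; full precision is carried through to the final answer.)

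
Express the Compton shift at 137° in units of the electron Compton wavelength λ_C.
1.7314 λ_C

The Compton shift formula is:
Δλ = λ_C(1 - cos θ)

Dividing both sides by λ_C:
Δλ/λ_C = 1 - cos θ

For θ = 137°:
Δλ/λ_C = 1 - cos(137°)
Δλ/λ_C = 1 - -0.7314
Δλ/λ_C = 1.7314

This means the shift is 1.7314 × λ_C = 4.2008 pm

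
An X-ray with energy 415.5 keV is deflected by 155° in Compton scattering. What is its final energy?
162.9384 keV

First convert energy to wavelength:
λ = hc/E, with hc ≈ 1239.842 keV·pm (i.e. 1239.842 eV·nm)

For E = 415.5 keV = 415500 eV:
λ = 1239.842 keV·pm / 415.5 keV
λ = 2.9840 pm

Calculate the Compton shift:
Δλ = λ_C(1 - cos(155°)) = 2.4263 × 1.9063
Δλ = 4.6253 pm

Final wavelength:
λ' = 2.9840 + 4.6253 = 7.6093 pm

Final energy:
E' = hc/λ' = 1239.842 / 7.6093 = 162.9384 keV

(Intermediate values are shown rounded; full precision is carried through to the final answer.)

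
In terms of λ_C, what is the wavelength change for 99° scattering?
1.1564 λ_C

The Compton shift formula is:
Δλ = λ_C(1 - cos θ)

Dividing both sides by λ_C:
Δλ/λ_C = 1 - cos θ

For θ = 99°:
Δλ/λ_C = 1 - cos(99°)
Δλ/λ_C = 1 - -0.1564
Δλ/λ_C = 1.1564

This means the shift is 1.1564 × λ_C = 2.8059 pm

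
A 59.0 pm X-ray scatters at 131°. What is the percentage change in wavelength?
6.8104%

Calculate the Compton shift:
Δλ = λ_C(1 - cos(131°))
Δλ = 2.4263 × (1 - cos(131°))
Δλ = 2.4263 × 1.6561
Δλ = 4.0181 pm

Percentage change:
(Δλ/λ₀) × 100 = (4.0181/59.0) × 100
= 6.8104%

(Intermediate values are shown rounded; full precision is carried through to the final answer.)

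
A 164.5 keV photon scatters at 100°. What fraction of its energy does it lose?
0.2742 (or 27.42%)

Calculate initial and final photon energies:

Initial: E₀ = 164.5 keV → λ₀ = 7.5370 pm
Compton shift: Δλ = 2.8476 pm
Final wavelength: λ' = 10.3847 pm
Final energy: E' = 119.3916 keV

Fractional energy loss:
(E₀ - E')/E₀ = (164.5000 - 119.3916)/164.5000
= 45.1084/164.5000
= 0.2742
= 27.42%

(Intermediate values are shown rounded; full precision is carried through to the final answer.)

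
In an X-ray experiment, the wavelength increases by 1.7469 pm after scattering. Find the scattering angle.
73.74°

From the Compton formula Δλ = λ_C(1 - cos θ), we can solve for θ:

cos θ = 1 - Δλ/λ_C

Given:
- Δλ = 1.7469 pm
- λ_C = h/(m_e·c) ≈ 2.42631024 pm

cos θ = 1 - 1.7469/2.42631024
cos θ = 1 - 0.719982
cos θ = 0.280018

θ = arccos(0.280018)
θ = 73.74°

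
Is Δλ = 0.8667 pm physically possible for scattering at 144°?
No, inconsistent

Calculate the expected shift for θ = 144°:

Δλ_expected = λ_C(1 - cos(144°))
Δλ_expected = 2.4263 × (1 - cos(144°))
Δλ_expected = 2.4263 × 1.8090
Δλ_expected = 4.3892 pm

Given shift: 0.8667 pm
Expected shift: 4.3892 pm
Difference: 3.5225 pm

The values do not match. The given shift corresponds to θ ≈ 50.0°, not 144°.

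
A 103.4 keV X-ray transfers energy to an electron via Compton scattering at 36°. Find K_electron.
3.8472 keV

By energy conservation: K_e = E_initial - E_final

First find the scattered photon energy:
Initial wavelength: λ = hc/E = 11.9907 pm
Compton shift: Δλ = λ_C(1 - cos(36°)) = 0.4634 pm
Final wavelength: λ' = 11.9907 + 0.4634 = 12.4541 pm
Final photon energy: E' = hc/λ' = 99.5528 keV

Electron kinetic energy:
K_e = E - E' = 103.4000 - 99.5528 = 3.8472 keV

(Intermediate values are shown rounded; full precision is carried through to the final answer.)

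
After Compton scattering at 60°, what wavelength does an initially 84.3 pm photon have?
85.5132 pm

Using the Compton formula: λ' = λ + λ_C(1 − cos θ)

For θ = 60°, cos θ = 1/2 (exact) = 0.5000, so:
1 − cos 60° = 1 − (1/2) = 0.5000

Δλ = λ_C × 0.5000 = 2.4263 × 0.5000 = 1.2132 pm

λ' = 84.3 + 1.2132 = 85.5132 pm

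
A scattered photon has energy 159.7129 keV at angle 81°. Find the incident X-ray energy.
216.9001 keV

Convert final energy to wavelength (hc ≈ 1239.842 keV·pm):
λ' = hc/E' = 1239.842 / 159.7129 = 7.7629 pm

Calculate the Compton shift:
Δλ = λ_C(1 - cos(81°))
Δλ = 2.4263 × (1 - cos(81°))
Δλ = 2.0468 pm

Initial wavelength:
λ = λ' - Δλ = 7.7629 - 2.0468 = 5.7162 pm

Initial energy:
E = hc/λ = 1239.842 / 5.7162 = 216.9001 keV

(Intermediate values are shown rounded; full precision is carried through to the final answer.)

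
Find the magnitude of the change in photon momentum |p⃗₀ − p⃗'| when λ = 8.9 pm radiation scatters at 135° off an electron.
1.1607e-22 kg·m/s

Photon momentum magnitude is p = h/λ.

Initial momentum:
p₀ = h/λ = 6.6261e-34/8.9000e-12 = 7.4450e-23 kg·m/s

After scattering:
λ' = λ + Δλ = 8.9 + 4.1420 = 13.0420 pm
p' = h/λ' = 6.6261e-34/1.3042e-11 = 5.0806e-23 kg·m/s

Momentum is a vector; the scattered photon's direction makes angle θ = 135° with the incident direction. The magnitude of the vector change Δp⃗ = p⃗₀ − p⃗' is found from the law of cosines:
|Δp⃗|² = p₀² + p'² − 2p₀p'cos θ
|Δp⃗|² = (7.4450e-23)² + (5.0806e-23)² − 2·7.4450e-23·5.0806e-23·cos(135°)
|Δp⃗| = 1.1607e-22 kg·m/s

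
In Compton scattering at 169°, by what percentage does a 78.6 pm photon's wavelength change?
6.1171%

Calculate the Compton shift:
Δλ = λ_C(1 - cos(169°))
Δλ = 2.4263 × (1 - cos(169°))
Δλ = 2.4263 × 1.9816
Δλ = 4.8080 pm

Percentage change:
(Δλ/λ₀) × 100 = (4.8080/78.6) × 100
= 6.1171%

(Intermediate values are shown rounded; full precision is carried through to the final answer.)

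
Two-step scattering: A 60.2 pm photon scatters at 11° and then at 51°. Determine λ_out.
61.1440 pm

Apply Compton shift twice:

First scattering at θ₁ = 11°:
Δλ₁ = λ_C(1 - cos(11°))
Δλ₁ = 2.4263 × 0.0184
Δλ₁ = 0.0446 pm

After first scattering:
λ₁ = 60.2 + 0.0446 = 60.2446 pm

Second scattering at θ₂ = 51°:
Δλ₂ = λ_C(1 - cos(51°))
Δλ₂ = 2.4263 × 0.3707
Δλ₂ = 0.8994 pm

Final wavelength:
λ₂ = 60.2446 + 0.8994 = 61.1440 pm

Total shift: Δλ_total = 0.0446 + 0.8994 = 0.9440 pm

(Intermediate values are shown rounded; full precision is carried through to the final answer.)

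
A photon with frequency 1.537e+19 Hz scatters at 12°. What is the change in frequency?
4.167e+16 Hz (decrease)

Convert frequency to wavelength (c = 299792458 m/s):
λ₀ = c/f₀ = 299792458/1.537e+19 = 1.9505040e-11 m = 19.5050 pm

Calculate Compton shift:
Δλ = λ_C(1 - cos(12°)) = 0.0530 pm

Final wavelength:
λ' = λ₀ + Δλ = 19.5050 + 0.0530 = 19.5581 pm

Final frequency:
f' = c/λ' = 299792458/1.9558060e-11 = 1.5328333e+19 Hz

Frequency shift (decrease):
Δf = f₀ - f' = 1.537e+19 - 1.5328333e+19 = 4.167e+16 Hz

(Intermediate values are shown rounded; full precision is carried through to the final answer.)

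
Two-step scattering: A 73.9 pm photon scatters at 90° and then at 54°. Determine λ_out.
77.3265 pm

Apply Compton shift twice:

First scattering at θ₁ = 90°:
Δλ₁ = λ_C(1 - cos(90°))
Δλ₁ = 2.4263 × 1.0000
Δλ₁ = 2.4263 pm

After first scattering:
λ₁ = 73.9 + 2.4263 = 76.3263 pm

Second scattering at θ₂ = 54°:
Δλ₂ = λ_C(1 - cos(54°))
Δλ₂ = 2.4263 × 0.4122
Δλ₂ = 1.0002 pm

Final wavelength:
λ₂ = 76.3263 + 1.0002 = 77.3265 pm

Total shift: Δλ_total = 2.4263 + 1.0002 = 3.4265 pm

(Intermediate values are shown rounded; full precision is carried through to the final answer.)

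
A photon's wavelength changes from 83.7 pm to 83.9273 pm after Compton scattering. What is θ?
25.00°

First find the wavelength shift:
Δλ = λ' - λ = 83.9273 - 83.7 = 0.2273 pm

Using Δλ = λ_C(1 - cos θ), with λ_C = h/(m_e·c) ≈ 2.42631024 pm:
cos θ = 1 - Δλ/λ_C
cos θ = 1 - 0.2273/2.42631024
cos θ = 0.906319

θ = arccos(0.906319)
θ = 25.00°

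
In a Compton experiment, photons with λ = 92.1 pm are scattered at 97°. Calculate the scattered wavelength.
94.8220 pm

Using the Compton scattering formula:
λ' = λ + Δλ = λ + λ_C(1 - cos θ)

Given:
- Initial wavelength λ = 92.1 pm
- Scattering angle θ = 97°
- Compton wavelength λ_C ≈ 2.4263 pm

Calculate the shift:
Δλ = 2.4263 × (1 - cos(97°))
Δλ = 2.4263 × 1.1219
Δλ = 2.7220 pm

Final wavelength:
λ' = 92.1 + 2.7220 = 94.8220 pm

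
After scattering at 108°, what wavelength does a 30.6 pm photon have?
33.7761 pm

Using the Compton scattering formula:
λ' = λ + Δλ = λ + λ_C(1 - cos θ)

Given:
- Initial wavelength λ = 30.6 pm
- Scattering angle θ = 108°
- Compton wavelength λ_C ≈ 2.4263 pm

Calculate the shift:
Δλ = 2.4263 × (1 - cos(108°))
Δλ = 2.4263 × 1.3090
Δλ = 3.1761 pm

Final wavelength:
λ' = 30.6 + 3.1761 = 33.7761 pm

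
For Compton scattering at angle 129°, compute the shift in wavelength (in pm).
3.9532 pm

Using the Compton scattering formula:
Δλ = λ_C(1 - cos θ)

where λ_C = h/(m_e·c) ≈ 2.4263 pm is the Compton wavelength of an electron.

For θ = 129°:
cos(129°) = -0.6293
1 - cos(129°) = 1.6293

Δλ = 2.4263 × 1.6293
Δλ = 3.9532 pm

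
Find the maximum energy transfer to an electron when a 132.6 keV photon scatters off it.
45.3048 keV

Maximum energy transfer occurs at θ = 180° (backscattering).

Initial photon: E₀ = 132.6 keV → λ₀ = 9.3502 pm

Maximum Compton shift (at 180°):
Δλ_max = 2λ_C = 2 × 2.4263 = 4.8526 pm

Final wavelength:
λ' = 9.3502 + 4.8526 = 14.2029 pm

Minimum photon energy (maximum energy to electron):
E'_min = hc/λ' = 87.2952 keV

Maximum electron kinetic energy:
K_max = E₀ - E'_min = 132.6000 - 87.2952 = 45.3048 keV

(Intermediate values are shown rounded; full precision is carried through to the final answer.)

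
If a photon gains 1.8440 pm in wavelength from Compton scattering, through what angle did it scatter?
76.11°

From the Compton formula Δλ = λ_C(1 - cos θ), we can solve for θ:

cos θ = 1 - Δλ/λ_C

Given:
- Δλ = 1.8440 pm
- λ_C = h/(m_e·c) ≈ 2.42631024 pm

cos θ = 1 - 1.8440/2.42631024
cos θ = 1 - 0.760002
cos θ = 0.239998

θ = arccos(0.239998)
θ = 76.11°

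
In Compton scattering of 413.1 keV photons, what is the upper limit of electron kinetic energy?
255.2374 keV

Maximum energy transfer occurs at θ = 180° (backscattering).

Initial photon: E₀ = 413.1 keV → λ₀ = 3.0013 pm

Maximum Compton shift (at 180°):
Δλ_max = 2λ_C = 2 × 2.4263 = 4.8526 pm

Final wavelength:
λ' = 3.0013 + 4.8526 = 7.8539 pm

Minimum photon energy (maximum energy to electron):
E'_min = hc/λ' = 157.8626 keV

Maximum electron kinetic energy:
K_max = E₀ - E'_min = 413.1000 - 157.8626 = 255.2374 keV

(Intermediate values are shown rounded; full precision is carried through to the final answer.)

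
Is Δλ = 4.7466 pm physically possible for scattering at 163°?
Yes, consistent

Calculate the expected shift for θ = 163°:

Δλ_expected = λ_C(1 - cos(163°))
Δλ_expected = 2.4263 × (1 - cos(163°))
Δλ_expected = 2.4263 × 1.9563
Δλ_expected = 4.7466 pm

Given shift: 4.7466 pm
Expected shift: 4.7466 pm
Difference: 0.0000 pm

The values match. This is consistent with Compton scattering at the stated angle.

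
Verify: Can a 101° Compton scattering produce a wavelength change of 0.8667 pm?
No, inconsistent

Calculate the expected shift for θ = 101°:

Δλ_expected = λ_C(1 - cos(101°))
Δλ_expected = 2.4263 × (1 - cos(101°))
Δλ_expected = 2.4263 × 1.1908
Δλ_expected = 2.8893 pm

Given shift: 0.8667 pm
Expected shift: 2.8893 pm
Difference: 2.0226 pm

The values do not match. The given shift corresponds to θ ≈ 50.0°, not 101°.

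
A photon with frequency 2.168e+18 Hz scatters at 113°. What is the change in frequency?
5.164e+16 Hz (decrease)

Convert frequency to wavelength (c = 299792458 m/s):
λ₀ = c/f₀ = 299792458/2.168e+18 = 1.3828065e-10 m = 138.2807 pm

Calculate Compton shift:
Δλ = λ_C(1 - cos(113°)) = 3.3743 pm

Final wavelength:
λ' = λ₀ + Δλ = 138.2807 + 3.3743 = 141.6550 pm

Final frequency:
f' = c/λ' = 299792458/1.4165500e-10 = 2.1163564e+18 Hz

Frequency shift (decrease):
Δf = f₀ - f' = 2.168e+18 - 2.1163564e+18 = 5.164e+16 Hz

(Intermediate values are shown rounded; full precision is carried through to the final answer.)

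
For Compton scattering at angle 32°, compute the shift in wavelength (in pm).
0.3687 pm

Using the Compton scattering formula:
Δλ = λ_C(1 - cos θ)

where λ_C = h/(m_e·c) ≈ 2.4263 pm is the Compton wavelength of an electron.

For θ = 32°:
cos(32°) = 0.8480
1 - cos(32°) = 0.1520

Δλ = 2.4263 × 0.1520
Δλ = 0.3687 pm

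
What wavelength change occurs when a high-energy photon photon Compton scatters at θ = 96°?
2.6799 pm

Using the Compton scattering formula:
Δλ = λ_C(1 - cos θ)

where λ_C = h/(m_e·c) ≈ 2.4263 pm is the Compton wavelength of an electron.

For θ = 96°:
cos(96°) = -0.1045
1 - cos(96°) = 1.1045

Δλ = 2.4263 × 1.1045
Δλ = 2.6799 pm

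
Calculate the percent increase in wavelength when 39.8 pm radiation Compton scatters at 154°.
11.5755%

Calculate the Compton shift:
Δλ = λ_C(1 - cos(154°))
Δλ = 2.4263 × (1 - cos(154°))
Δλ = 2.4263 × 1.8988
Δλ = 4.6071 pm

Percentage change:
(Δλ/λ₀) × 100 = (4.6071/39.8) × 100
= 11.5755%

(Intermediate values are shown rounded; full precision is carried through to the final answer.)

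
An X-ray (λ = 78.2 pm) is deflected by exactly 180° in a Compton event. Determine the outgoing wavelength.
83.0526 pm

Using the Compton formula: λ' = λ + λ_C(1 − cos θ)

For θ = 180°, cos θ = -1 (exact) = -1.0000, so:
1 − cos 180° = 1 − (-1) = 2.0000

Δλ = λ_C × 2.0000 = 2.4263 × 2.0000 = 4.8526 pm

λ' = 78.2 + 4.8526 = 83.0526 pm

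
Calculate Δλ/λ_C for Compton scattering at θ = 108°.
1.3090 λ_C

The Compton shift formula is:
Δλ = λ_C(1 - cos θ)

Dividing both sides by λ_C:
Δλ/λ_C = 1 - cos θ

For θ = 108°:
Δλ/λ_C = 1 - cos(108°)
Δλ/λ_C = 1 - -0.3090
Δλ/λ_C = 1.3090

This means the shift is 1.3090 × λ_C = 3.1761 pm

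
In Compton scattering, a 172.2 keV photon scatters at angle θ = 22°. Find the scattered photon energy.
168.0757 keV

First convert energy to wavelength:
λ = hc/E, with hc ≈ 1239.842 keV·pm (i.e. 1239.842 eV·nm)

For E = 172.2 keV = 172200 eV:
λ = 1239.842 keV·pm / 172.2 keV
λ = 7.2000 pm

Calculate the Compton shift:
Δλ = λ_C(1 - cos(22°)) = 2.4263 × 0.0728
Δλ = 0.1767 pm

Final wavelength:
λ' = 7.2000 + 0.1767 = 7.3767 pm

Final energy:
E' = hc/λ' = 1239.842 / 7.3767 = 168.0757 keV

(Intermediate values are shown rounded; full precision is carried through to the final answer.)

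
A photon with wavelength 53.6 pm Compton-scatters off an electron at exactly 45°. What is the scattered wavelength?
54.3106 pm

Using the Compton formula: λ' = λ + λ_C(1 − cos θ)

For θ = 45°, cos θ = √2/2 (exact) ≈ 0.7071, so:
1 − cos 45° = 1 − (√2/2) ≈ 0.2929

Δλ = λ_C × 0.2929 = 2.4263 × 0.2929 = 0.7106 pm

λ' = 53.6 + 0.7106 = 54.3106 pm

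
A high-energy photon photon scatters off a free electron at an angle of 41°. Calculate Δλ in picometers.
0.5952 pm

Using the Compton scattering formula:
Δλ = λ_C(1 - cos θ)

where λ_C = h/(m_e·c) ≈ 2.4263 pm is the Compton wavelength of an electron.

For θ = 41°:
cos(41°) = 0.7547
1 - cos(41°) = 0.2453

Δλ = 2.4263 × 0.2453
Δλ = 0.5952 pm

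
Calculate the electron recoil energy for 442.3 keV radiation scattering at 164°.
278.3388 keV

By energy conservation: K_e = E_initial - E_final

First find the scattered photon energy:
Initial wavelength: λ = hc/E = 2.8032 pm
Compton shift: Δλ = λ_C(1 - cos(164°)) = 4.7586 pm
Final wavelength: λ' = 2.8032 + 4.7586 = 7.5618 pm
Final photon energy: E' = hc/λ' = 163.9612 keV

Electron kinetic energy:
K_e = E - E' = 442.3000 - 163.9612 = 278.3388 keV

(Intermediate values are shown rounded; full precision is carried through to the final answer.)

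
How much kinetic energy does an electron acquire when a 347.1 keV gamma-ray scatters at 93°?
144.6866 keV

By energy conservation: K_e = E_initial - E_final

First find the scattered photon energy:
Initial wavelength: λ = hc/E = 3.5720 pm
Compton shift: Δλ = λ_C(1 - cos(93°)) = 2.5533 pm
Final wavelength: λ' = 3.5720 + 2.5533 = 6.1253 pm
Final photon energy: E' = hc/λ' = 202.4134 keV

Electron kinetic energy:
K_e = E - E' = 347.1000 - 202.4134 = 144.6866 keV

(Intermediate values are shown rounded; full precision is carried through to the final answer.)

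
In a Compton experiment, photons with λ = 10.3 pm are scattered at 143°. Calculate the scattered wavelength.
14.6640 pm

Using the Compton scattering formula:
λ' = λ + Δλ = λ + λ_C(1 - cos θ)

Given:
- Initial wavelength λ = 10.3 pm
- Scattering angle θ = 143°
- Compton wavelength λ_C ≈ 2.4263 pm

Calculate the shift:
Δλ = 2.4263 × (1 - cos(143°))
Δλ = 2.4263 × 1.7986
Δλ = 4.3640 pm

Final wavelength:
λ' = 10.3 + 4.3640 = 14.6640 pm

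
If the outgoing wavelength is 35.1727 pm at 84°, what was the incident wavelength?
33.0000 pm

From λ' = λ + Δλ, we have λ = λ' - Δλ

First calculate the Compton shift:
Δλ = λ_C(1 - cos θ)
Δλ = 2.4263 × (1 - cos(84°))
Δλ = 2.4263 × 0.8955
Δλ = 2.1727 pm

Initial wavelength:
λ = λ' - Δλ
λ = 35.1727 - 2.1727
λ = 33.0000 pm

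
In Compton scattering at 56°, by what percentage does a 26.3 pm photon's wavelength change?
4.0667%

Calculate the Compton shift:
Δλ = λ_C(1 - cos(56°))
Δλ = 2.4263 × (1 - cos(56°))
Δλ = 2.4263 × 0.4408
Δλ = 1.0695 pm

Percentage change:
(Δλ/λ₀) × 100 = (1.0695/26.3) × 100
= 4.0667%

(Intermediate values are shown rounded; full precision is carried through to the final answer.)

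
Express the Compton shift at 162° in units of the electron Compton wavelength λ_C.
1.9511 λ_C

The Compton shift formula is:
Δλ = λ_C(1 - cos θ)

Dividing both sides by λ_C:
Δλ/λ_C = 1 - cos θ

For θ = 162°:
Δλ/λ_C = 1 - cos(162°)
Δλ/λ_C = 1 - -0.9511
Δλ/λ_C = 1.9511

This means the shift is 1.9511 × λ_C = 4.7339 pm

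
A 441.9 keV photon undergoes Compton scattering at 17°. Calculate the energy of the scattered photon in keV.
425.8101 keV

First convert energy to wavelength:
λ = hc/E, with hc ≈ 1239.842 keV·pm (i.e. 1239.842 eV·nm)

For E = 441.9 keV = 441900 eV:
λ = 1239.842 keV·pm / 441.9 keV
λ = 2.8057 pm

Calculate the Compton shift:
Δλ = λ_C(1 - cos(17°)) = 2.4263 × 0.0437
Δλ = 0.1060 pm

Final wavelength:
λ' = 2.8057 + 0.1060 = 2.9117 pm

Final energy:
E' = hc/λ' = 1239.842 / 2.9117 = 425.8101 keV

(Intermediate values are shown rounded; full precision is carried through to the final answer.)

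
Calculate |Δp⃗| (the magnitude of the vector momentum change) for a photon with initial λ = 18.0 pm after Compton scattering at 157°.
6.4745e-23 kg·m/s

Photon momentum magnitude is p = h/λ.

Initial momentum:
p₀ = h/λ = 6.6261e-34/1.8000e-11 = 3.6812e-23 kg·m/s

After scattering:
λ' = λ + Δλ = 18.0 + 4.6597 = 22.6597 pm
p' = h/λ' = 6.6261e-34/2.2660e-11 = 2.9242e-23 kg·m/s

Momentum is a vector; the scattered photon's direction makes angle θ = 157° with the incident direction. The magnitude of the vector change Δp⃗ = p⃗₀ − p⃗' is found from the law of cosines:
|Δp⃗|² = p₀² + p'² − 2p₀p'cos θ
|Δp⃗|² = (3.6812e-23)² + (2.9242e-23)² − 2·3.6812e-23·2.9242e-23·cos(157°)
|Δp⃗| = 6.4745e-23 kg·m/s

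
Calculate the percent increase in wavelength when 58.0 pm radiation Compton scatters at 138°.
7.2921%

Calculate the Compton shift:
Δλ = λ_C(1 - cos(138°))
Δλ = 2.4263 × (1 - cos(138°))
Δλ = 2.4263 × 1.7431
Δλ = 4.2294 pm

Percentage change:
(Δλ/λ₀) × 100 = (4.2294/58.0) × 100
= 7.2921%

(Intermediate values are shown rounded; full precision is carried through to the final answer.)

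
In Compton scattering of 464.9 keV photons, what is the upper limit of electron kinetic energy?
300.0169 keV

Maximum energy transfer occurs at θ = 180° (backscattering).

Initial photon: E₀ = 464.9 keV → λ₀ = 2.6669 pm

Maximum Compton shift (at 180°):
Δλ_max = 2λ_C = 2 × 2.4263 = 4.8526 pm

Final wavelength:
λ' = 2.6669 + 4.8526 = 7.5195 pm

Minimum photon energy (maximum energy to electron):
E'_min = hc/λ' = 164.8831 keV

Maximum electron kinetic energy:
K_max = E₀ - E'_min = 464.9000 - 164.8831 = 300.0169 keV

(Intermediate values are shown rounded; full precision is carried through to the final answer.)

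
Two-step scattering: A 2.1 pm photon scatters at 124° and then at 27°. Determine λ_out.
6.1475 pm

Apply Compton shift twice:

First scattering at θ₁ = 124°:
Δλ₁ = λ_C(1 - cos(124°))
Δλ₁ = 2.4263 × 1.5592
Δλ₁ = 3.7831 pm

After first scattering:
λ₁ = 2.1 + 3.7831 = 5.8831 pm

Second scattering at θ₂ = 27°:
Δλ₂ = λ_C(1 - cos(27°))
Δλ₂ = 2.4263 × 0.1090
Δλ₂ = 0.2645 pm

Final wavelength:
λ₂ = 5.8831 + 0.2645 = 6.1475 pm

Total shift: Δλ_total = 3.7831 + 0.2645 = 4.0475 pm

(Intermediate values are shown rounded; full precision is carried through to the final answer.)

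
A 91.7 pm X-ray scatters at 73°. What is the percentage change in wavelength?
1.8723%

Calculate the Compton shift:
Δλ = λ_C(1 - cos(73°))
Δλ = 2.4263 × (1 - cos(73°))
Δλ = 2.4263 × 0.7076
Δλ = 1.7169 pm

Percentage change:
(Δλ/λ₀) × 100 = (1.7169/91.7) × 100
= 1.8723%

(Intermediate values are shown rounded; full precision is carried through to the final answer.)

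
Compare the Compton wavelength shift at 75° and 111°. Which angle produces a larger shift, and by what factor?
111° produces the larger shift by a factor of 1.833

Calculate both shifts using Δλ = λ_C(1 - cos θ):

For θ₁ = 75°:
Δλ₁ = 2.4263 × (1 - cos(75°))
Δλ₁ = 2.4263 × 0.7412
Δλ₁ = 1.7983 pm

For θ₂ = 111°:
Δλ₂ = 2.4263 × (1 - cos(111°))
Δλ₂ = 2.4263 × 1.3584
Δλ₂ = 3.2958 pm

The 111° angle produces the larger shift.
Ratio: 3.2958/1.7983 = 1.833

(Intermediate values are shown rounded; full precision is carried through to the final answer.)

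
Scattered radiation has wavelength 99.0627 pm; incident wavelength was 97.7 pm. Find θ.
64.00°

First find the wavelength shift:
Δλ = λ' - λ = 99.0627 - 97.7 = 1.3627 pm

Using Δλ = λ_C(1 - cos θ), with λ_C = h/(m_e·c) ≈ 2.42631024 pm:
cos θ = 1 - Δλ/λ_C
cos θ = 1 - 1.3627/2.42631024
cos θ = 0.438365

θ = arccos(0.438365)
θ = 64.00°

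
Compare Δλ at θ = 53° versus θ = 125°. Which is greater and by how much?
125° produces the larger shift by a factor of 3.952

Calculate both shifts using Δλ = λ_C(1 - cos θ):

For θ₁ = 53°:
Δλ₁ = 2.4263 × (1 - cos(53°))
Δλ₁ = 2.4263 × 0.3982
Δλ₁ = 0.9661 pm

For θ₂ = 125°:
Δλ₂ = 2.4263 × (1 - cos(125°))
Δλ₂ = 2.4263 × 1.5736
Δλ₂ = 3.8180 pm

The 125° angle produces the larger shift.
Ratio: 3.8180/0.9661 = 3.952

(Intermediate values are shown rounded; full precision is carried through to the final answer.)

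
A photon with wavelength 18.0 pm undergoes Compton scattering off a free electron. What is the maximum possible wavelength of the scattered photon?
22.8526 pm (at θ = 180°)

The Compton shift is Δλ = λ_C(1 − cos θ).

Since cos θ ranges from −1 to 1, the factor (1 − cos θ) ranges from 0 to 2; the maximum shift occurs at θ = 180° (backscattering):
Δλ_max = 2λ_C = 2 × 2.4263 pm = 4.8526 pm

Maximum scattered wavelength:
λ'_max = λ₀ + Δλ_max = 18.0 + 4.8526 = 22.8526 pm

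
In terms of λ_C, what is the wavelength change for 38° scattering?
0.2120 λ_C

The Compton shift formula is:
Δλ = λ_C(1 - cos θ)

Dividing both sides by λ_C:
Δλ/λ_C = 1 - cos θ

For θ = 38°:
Δλ/λ_C = 1 - cos(38°)
Δλ/λ_C = 1 - 0.7880
Δλ/λ_C = 0.2120

This means the shift is 0.2120 × λ_C = 0.5144 pm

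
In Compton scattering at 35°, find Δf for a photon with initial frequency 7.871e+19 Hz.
8.131e+18 Hz (decrease)

Convert frequency to wavelength (c = 299792458 m/s):
λ₀ = c/f₀ = 299792458/7.871e+19 = 3.8088230e-12 m = 3.8088 pm

Calculate Compton shift:
Δλ = λ_C(1 - cos(35°)) = 0.4388 pm

Final wavelength:
λ' = λ₀ + Δλ = 3.8088 + 0.4388 = 4.2476 pm

Final frequency:
f' = c/λ' = 299792458/4.2476162e-12 = 7.0578989e+19 Hz

Frequency shift (decrease):
Δf = f₀ - f' = 7.871e+19 - 7.0578989e+19 = 8.131e+18 Hz

(Intermediate values are shown rounded; full precision is carried through to the final answer.)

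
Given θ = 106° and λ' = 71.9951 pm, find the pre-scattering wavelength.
68.9000 pm

From λ' = λ + Δλ, we have λ = λ' - Δλ

First calculate the Compton shift:
Δλ = λ_C(1 - cos θ)
Δλ = 2.4263 × (1 - cos(106°))
Δλ = 2.4263 × 1.2756
Δλ = 3.0951 pm

Initial wavelength:
λ = λ' - Δλ
λ = 71.9951 - 3.0951
λ = 68.9000 pm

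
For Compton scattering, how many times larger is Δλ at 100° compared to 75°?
100° produces the larger shift by a factor of 1.583

Calculate both shifts using Δλ = λ_C(1 - cos θ):

For θ₁ = 75°:
Δλ₁ = 2.4263 × (1 - cos(75°))
Δλ₁ = 2.4263 × 0.7412
Δλ₁ = 1.7983 pm

For θ₂ = 100°:
Δλ₂ = 2.4263 × (1 - cos(100°))
Δλ₂ = 2.4263 × 1.1736
Δλ₂ = 2.8476 pm

The 100° angle produces the larger shift.
Ratio: 2.8476/1.7983 = 1.583

(Intermediate values are shown rounded; full precision is carried through to the final answer.)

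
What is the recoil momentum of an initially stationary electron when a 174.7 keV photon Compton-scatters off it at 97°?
1.2168e-22 kg·m/s

The electron is initially at rest, so by conservation of momentum:
p⃗_e = p⃗₀ − p⃗'  (incident photon momentum minus scattered photon momentum)

Photon momentum magnitudes (p = h/λ = E/c):
λ₀ = hc/E₀ = 7.0970 pm → p₀ = h/λ₀ = 9.3365e-23 kg·m/s
Δλ = λ_C(1 − cos 97°) = 2.7220 pm
λ' = 9.8190 pm → p' = h/λ' = 6.7482e-23 kg·m/s

The scattered photon makes angle θ = 97° with the incident direction, so by the law of cosines:
|p⃗_e|² = p₀² + p'² − 2p₀p'cos θ
|p⃗_e|² = (9.3365e-23)² + (6.7482e-23)² − 2·9.3365e-23·6.7482e-23·cos(97°)
|p⃗_e| = 1.2168e-22 kg·m/s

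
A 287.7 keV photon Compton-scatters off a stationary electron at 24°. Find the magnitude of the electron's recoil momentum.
6.2840e-23 kg·m/s

The electron is initially at rest, so by conservation of momentum:
p⃗_e = p⃗₀ − p⃗'  (incident photon momentum minus scattered photon momentum)

Photon momentum magnitudes (p = h/λ = E/c):
λ₀ = hc/E₀ = 4.3095 pm → p₀ = h/λ₀ = 1.5376e-22 kg·m/s
Δλ = λ_C(1 − cos 24°) = 0.2098 pm
λ' = 4.5193 pm → p' = h/λ' = 1.4662e-22 kg·m/s

The scattered photon makes angle θ = 24° with the incident direction, so by the law of cosines:
|p⃗_e|² = p₀² + p'² − 2p₀p'cos θ
|p⃗_e|² = (1.5376e-22)² + (1.4662e-22)² − 2·1.5376e-22·1.4662e-22·cos(24°)
|p⃗_e| = 6.2840e-23 kg·m/s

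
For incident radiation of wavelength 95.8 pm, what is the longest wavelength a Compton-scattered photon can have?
100.6526 pm (at θ = 180°)

The Compton shift is Δλ = λ_C(1 − cos θ).

Since cos θ ranges from −1 to 1, the factor (1 − cos θ) ranges from 0 to 2; the maximum shift occurs at θ = 180° (backscattering):
Δλ_max = 2λ_C = 2 × 2.4263 pm = 4.8526 pm

Maximum scattered wavelength:
λ'_max = λ₀ + Δλ_max = 95.8 + 4.8526 = 100.6526 pm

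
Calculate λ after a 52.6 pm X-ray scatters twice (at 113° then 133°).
60.0554 pm

Apply Compton shift twice:

First scattering at θ₁ = 113°:
Δλ₁ = λ_C(1 - cos(113°))
Δλ₁ = 2.4263 × 1.3907
Δλ₁ = 3.3743 pm

After first scattering:
λ₁ = 52.6 + 3.3743 = 55.9743 pm

Second scattering at θ₂ = 133°:
Δλ₂ = λ_C(1 - cos(133°))
Δλ₂ = 2.4263 × 1.6820
Δλ₂ = 4.0810 pm

Final wavelength:
λ₂ = 55.9743 + 4.0810 = 60.0554 pm

Total shift: Δλ_total = 3.3743 + 4.0810 = 7.4554 pm

(Intermediate values are shown rounded; full precision is carried through to the final answer.)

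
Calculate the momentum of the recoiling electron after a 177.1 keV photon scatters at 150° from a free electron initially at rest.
1.4725e-22 kg·m/s

The electron is initially at rest, so by conservation of momentum:
p⃗_e = p⃗₀ − p⃗'  (incident photon momentum minus scattered photon momentum)

Photon momentum magnitudes (p = h/λ = E/c):
λ₀ = hc/E₀ = 7.0008 pm → p₀ = h/λ₀ = 9.4647e-23 kg·m/s
Δλ = λ_C(1 − cos 150°) = 4.5276 pm
λ' = 11.5284 pm → p' = h/λ' = 5.7476e-23 kg·m/s

The scattered photon makes angle θ = 150° with the incident direction, so by the law of cosines:
|p⃗_e|² = p₀² + p'² − 2p₀p'cos θ
|p⃗_e|² = (9.4647e-23)² + (5.7476e-23)² − 2·9.4647e-23·5.7476e-23·cos(150°)
|p⃗_e| = 1.4725e-22 kg·m/s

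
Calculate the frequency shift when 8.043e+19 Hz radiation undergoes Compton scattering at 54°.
1.702e+19 Hz (decrease)

Convert frequency to wavelength (c = 299792458 m/s):
λ₀ = c/f₀ = 299792458/8.043e+19 = 3.7273711e-12 m = 3.7274 pm

Calculate Compton shift:
Δλ = λ_C(1 - cos(54°)) = 1.0002 pm

Final wavelength:
λ' = λ₀ + Δλ = 3.7274 + 1.0002 = 4.7275 pm

Final frequency:
f' = c/λ' = 299792458/4.7275320e-12 = 6.3414158e+19 Hz

Frequency shift (decrease):
Δf = f₀ - f' = 8.043e+19 - 6.3414158e+19 = 1.702e+19 Hz

(Intermediate values are shown rounded; full precision is carried through to the final answer.)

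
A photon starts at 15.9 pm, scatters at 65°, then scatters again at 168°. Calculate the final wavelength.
22.1005 pm

Apply Compton shift twice:

First scattering at θ₁ = 65°:
Δλ₁ = λ_C(1 - cos(65°))
Δλ₁ = 2.4263 × 0.5774
Δλ₁ = 1.4009 pm

After first scattering:
λ₁ = 15.9 + 1.4009 = 17.3009 pm

Second scattering at θ₂ = 168°:
Δλ₂ = λ_C(1 - cos(168°))
Δλ₂ = 2.4263 × 1.9781
Δλ₂ = 4.7996 pm

Final wavelength:
λ₂ = 17.3009 + 4.7996 = 22.1005 pm

Total shift: Δλ_total = 1.4009 + 4.7996 = 6.2005 pm

(Intermediate values are shown rounded; full precision is carried through to the final answer.)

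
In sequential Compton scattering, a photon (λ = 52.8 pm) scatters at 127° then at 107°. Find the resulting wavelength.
59.8222 pm

Apply Compton shift twice:

First scattering at θ₁ = 127°:
Δλ₁ = λ_C(1 - cos(127°))
Δλ₁ = 2.4263 × 1.6018
Δλ₁ = 3.8865 pm

After first scattering:
λ₁ = 52.8 + 3.8865 = 56.6865 pm

Second scattering at θ₂ = 107°:
Δλ₂ = λ_C(1 - cos(107°))
Δλ₂ = 2.4263 × 1.2924
Δλ₂ = 3.1357 pm

Final wavelength:
λ₂ = 56.6865 + 3.1357 = 59.8222 pm

Total shift: Δλ_total = 3.8865 + 3.1357 = 7.0222 pm

(Intermediate values are shown rounded; full precision is carried through to the final answer.)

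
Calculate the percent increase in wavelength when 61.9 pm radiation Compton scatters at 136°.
6.7393%

Calculate the Compton shift:
Δλ = λ_C(1 - cos(136°))
Δλ = 2.4263 × (1 - cos(136°))
Δλ = 2.4263 × 1.7193
Δλ = 4.1717 pm

Percentage change:
(Δλ/λ₀) × 100 = (4.1717/61.9) × 100
= 6.7393%

(Intermediate values are shown rounded; full precision is carried through to the final answer.)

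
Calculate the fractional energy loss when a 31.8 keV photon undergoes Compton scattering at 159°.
0.1074 (or 10.74%)

Calculate initial and final photon energies:

Initial: E₀ = 31.8 keV → λ₀ = 38.9887 pm
Compton shift: Δλ = 4.6915 pm
Final wavelength: λ' = 43.6802 pm
Final energy: E' = 28.3845 keV

Fractional energy loss:
(E₀ - E')/E₀ = (31.8000 - 28.3845)/31.8000
= 3.4155/31.8000
= 0.1074
= 10.74%

(Intermediate values are shown rounded; full precision is carried through to the final answer.)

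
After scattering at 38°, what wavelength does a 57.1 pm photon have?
57.6144 pm

Using the Compton scattering formula:
λ' = λ + Δλ = λ + λ_C(1 - cos θ)

Given:
- Initial wavelength λ = 57.1 pm
- Scattering angle θ = 38°
- Compton wavelength λ_C ≈ 2.4263 pm

Calculate the shift:
Δλ = 2.4263 × (1 - cos(38°))
Δλ = 2.4263 × 0.2120
Δλ = 0.5144 pm

Final wavelength:
λ' = 57.1 + 0.5144 = 57.6144 pm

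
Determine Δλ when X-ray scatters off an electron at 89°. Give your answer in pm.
2.3840 pm

Using the Compton scattering formula:
Δλ = λ_C(1 - cos θ)

where λ_C = h/(m_e·c) ≈ 2.4263 pm is the Compton wavelength of an electron.

For θ = 89°:
cos(89°) = 0.0175
1 - cos(89°) = 0.9825

Δλ = 2.4263 × 0.9825
Δλ = 2.3840 pm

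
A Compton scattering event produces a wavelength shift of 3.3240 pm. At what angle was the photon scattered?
111.71°

From the Compton formula Δλ = λ_C(1 - cos θ), we can solve for θ:

cos θ = 1 - Δλ/λ_C

Given:
- Δλ = 3.3240 pm
- λ_C = h/(m_e·c) ≈ 2.42631024 pm

cos θ = 1 - 3.3240/2.42631024
cos θ = 1 - 1.369981
cos θ = -0.369981

θ = arccos(-0.369981)
θ = 111.71°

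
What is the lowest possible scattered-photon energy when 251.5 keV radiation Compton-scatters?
126.7420 keV (at θ = 180°)

The scattered photon has minimum energy when its wavelength is maximum, i.e., when the Compton shift Δλ = λ_C(1 − cos θ) is maximum. This occurs at θ = 180° (backscattering), giving Δλ_max = 2λ_C = 4.8526 pm.

Initial wavelength: λ₀ = hc/E₀ = 4.9298 pm
Maximum final wavelength: λ'_max = λ₀ + 2λ_C = 4.9298 + 4.8526 = 9.7824 pm
Minimum final energy: E'_min = hc/λ'_max = 126.7420 keV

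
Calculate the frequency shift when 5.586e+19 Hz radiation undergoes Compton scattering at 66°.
1.181e+19 Hz (decrease)

Convert frequency to wavelength (c = 299792458 m/s):
λ₀ = c/f₀ = 299792458/5.586e+19 = 5.3668539e-12 m = 5.3669 pm

Calculate Compton shift:
Δλ = λ_C(1 - cos(66°)) = 1.4394 pm

Final wavelength:
λ' = λ₀ + Δλ = 5.3669 + 1.4394 = 6.8063 pm

Final frequency:
f' = c/λ' = 299792458/6.8062948e-12 = 4.4046352e+19 Hz

Frequency shift (decrease):
Δf = f₀ - f' = 5.586e+19 - 4.4046352e+19 = 1.181e+19 Hz

(Intermediate values are shown rounded; full precision is carried through to the final answer.)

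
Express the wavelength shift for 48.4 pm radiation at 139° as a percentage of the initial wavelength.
8.7964%

Calculate the Compton shift:
Δλ = λ_C(1 - cos(139°))
Δλ = 2.4263 × (1 - cos(139°))
Δλ = 2.4263 × 1.7547
Δλ = 4.2575 pm

Percentage change:
(Δλ/λ₀) × 100 = (4.2575/48.4) × 100
= 8.7964%

(Intermediate values are shown rounded; full precision is carried through to the final answer.)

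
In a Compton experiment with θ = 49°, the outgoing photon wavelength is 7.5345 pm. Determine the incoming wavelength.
6.7000 pm

From λ' = λ + Δλ, we have λ = λ' - Δλ

First calculate the Compton shift:
Δλ = λ_C(1 - cos θ)
Δλ = 2.4263 × (1 - cos(49°))
Δλ = 2.4263 × 0.3439
Δλ = 0.8345 pm

Initial wavelength:
λ = λ' - Δλ
λ = 7.5345 - 0.8345
λ = 6.7000 pm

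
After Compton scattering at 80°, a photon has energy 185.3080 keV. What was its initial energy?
264.5999 keV

Convert final energy to wavelength (hc ≈ 1239.842 keV·pm):
λ' = hc/E' = 1239.842 / 185.3080 = 6.6907 pm

Calculate the Compton shift:
Δλ = λ_C(1 - cos(80°))
Δλ = 2.4263 × (1 - cos(80°))
Δλ = 2.0050 pm

Initial wavelength:
λ = λ' - Δλ = 6.6907 - 2.0050 = 4.6857 pm

Initial energy:
E = hc/λ = 1239.842 / 4.6857 = 264.5999 keV

(Intermediate values are shown rounded; full precision is carried through to the final answer.)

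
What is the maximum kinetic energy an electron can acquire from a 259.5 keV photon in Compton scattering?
130.7579 keV

Maximum energy transfer occurs at θ = 180° (backscattering).

Initial photon: E₀ = 259.5 keV → λ₀ = 4.7778 pm

Maximum Compton shift (at 180°):
Δλ_max = 2λ_C = 2 × 2.4263 = 4.8526 pm

Final wavelength:
λ' = 4.7778 + 4.8526 = 9.6304 pm

Minimum photon energy (maximum energy to electron):
E'_min = hc/λ' = 128.7421 keV

Maximum electron kinetic energy:
K_max = E₀ - E'_min = 259.5000 - 128.7421 = 130.7579 keV

(Intermediate values are shown rounded; full precision is carried through to the final answer.)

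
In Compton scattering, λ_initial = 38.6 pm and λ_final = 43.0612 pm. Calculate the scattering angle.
147.00°

First find the wavelength shift:
Δλ = λ' - λ = 43.0612 - 38.6 = 4.4612 pm

Using Δλ = λ_C(1 - cos θ), with λ_C = h/(m_e·c) ≈ 2.42631024 pm:
cos θ = 1 - Δλ/λ_C
cos θ = 1 - 4.4612/2.42631024
cos θ = -0.838677

θ = arccos(-0.838677)
θ = 147.00°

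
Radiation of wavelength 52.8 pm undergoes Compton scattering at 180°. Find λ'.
57.6526 pm

Using the Compton formula: λ' = λ + λ_C(1 − cos θ)

For θ = 180°, cos θ = -1 (exact) = -1.0000, so:
1 − cos 180° = 1 − (-1) = 2.0000

Δλ = λ_C × 2.0000 = 2.4263 × 2.0000 = 4.8526 pm

λ' = 52.8 + 4.8526 = 57.6526 pm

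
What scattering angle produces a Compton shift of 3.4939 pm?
116.10°

From the Compton formula Δλ = λ_C(1 - cos θ), we can solve for θ:

cos θ = 1 - Δλ/λ_C

Given:
- Δλ = 3.4939 pm
- λ_C = h/(m_e·c) ≈ 2.42631024 pm

cos θ = 1 - 3.4939/2.42631024
cos θ = 1 - 1.440005
cos θ = -0.440005

θ = arccos(-0.440005)
θ = 116.10°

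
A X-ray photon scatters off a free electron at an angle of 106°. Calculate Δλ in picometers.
3.0951 pm

Using the Compton scattering formula:
Δλ = λ_C(1 - cos θ)

where λ_C = h/(m_e·c) ≈ 2.4263 pm is the Compton wavelength of an electron.

For θ = 106°:
cos(106°) = -0.2756
1 - cos(106°) = 1.2756

Δλ = 2.4263 × 1.2756
Δλ = 3.0951 pm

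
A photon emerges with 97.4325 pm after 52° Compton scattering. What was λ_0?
96.5000 pm

From λ' = λ + Δλ, we have λ = λ' - Δλ

First calculate the Compton shift:
Δλ = λ_C(1 - cos θ)
Δλ = 2.4263 × (1 - cos(52°))
Δλ = 2.4263 × 0.3843
Δλ = 0.9325 pm

Initial wavelength:
λ = λ' - Δλ
λ = 97.4325 - 0.9325
λ = 96.5000 pm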